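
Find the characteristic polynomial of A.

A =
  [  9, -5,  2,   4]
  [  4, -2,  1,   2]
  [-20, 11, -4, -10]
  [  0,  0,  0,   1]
x^4 - 4*x^3 + 6*x^2 - 4*x + 1

Expanding det(x·I − A) (e.g. by cofactor expansion or by noting that A is similar to its Jordan form J, which has the same characteristic polynomial as A) gives
  χ_A(x) = x^4 - 4*x^3 + 6*x^2 - 4*x + 1
which factors as (x - 1)^4. The eigenvalues (with algebraic multiplicities) are λ = 1 with multiplicity 4.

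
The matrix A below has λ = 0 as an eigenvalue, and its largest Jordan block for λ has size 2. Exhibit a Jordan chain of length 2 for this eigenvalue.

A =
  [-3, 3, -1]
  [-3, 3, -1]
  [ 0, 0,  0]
A Jordan chain for λ = 0 of length 2:
v_1 = (-3, -3, 0)ᵀ
v_2 = (1, 0, 0)ᵀ

Let N = A − (0)·I. We want v_2 with N^2 v_2 = 0 but N^1 v_2 ≠ 0; then v_{j-1} := N · v_j for j = 2, …, 2.

Pick v_2 = (1, 0, 0)ᵀ.
Then v_1 = N · v_2 = (-3, -3, 0)ᵀ.

Sanity check: (A − (0)·I) v_1 = (0, 0, 0)ᵀ = 0. ✓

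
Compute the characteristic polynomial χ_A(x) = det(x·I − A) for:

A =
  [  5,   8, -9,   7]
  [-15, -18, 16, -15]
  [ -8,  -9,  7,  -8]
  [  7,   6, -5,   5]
x^4 + x^3 - 18*x^2 - 52*x - 40

Expanding det(x·I − A) (e.g. by cofactor expansion or by noting that A is similar to its Jordan form J, which has the same characteristic polynomial as A) gives
  χ_A(x) = x^4 + x^3 - 18*x^2 - 52*x - 40
which factors as (x - 5)*(x + 2)^3. The eigenvalues (with algebraic multiplicities) are λ = -2 with multiplicity 3, λ = 5 with multiplicity 1.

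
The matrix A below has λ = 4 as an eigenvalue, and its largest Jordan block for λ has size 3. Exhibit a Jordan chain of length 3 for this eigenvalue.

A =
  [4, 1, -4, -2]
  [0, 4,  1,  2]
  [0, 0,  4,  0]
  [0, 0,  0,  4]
A Jordan chain for λ = 4 of length 3:
v_1 = (1, 0, 0, 0)ᵀ
v_2 = (-4, 1, 0, 0)ᵀ
v_3 = (0, 0, 1, 0)ᵀ

Let N = A − (4)·I. We want v_3 with N^3 v_3 = 0 but N^2 v_3 ≠ 0; then v_{j-1} := N · v_j for j = 3, …, 2.

Pick v_3 = (0, 0, 1, 0)ᵀ.
Then v_2 = N · v_3 = (-4, 1, 0, 0)ᵀ.
Then v_1 = N · v_2 = (1, 0, 0, 0)ᵀ.

Sanity check: (A − (4)·I) v_1 = (0, 0, 0, 0)ᵀ = 0. ✓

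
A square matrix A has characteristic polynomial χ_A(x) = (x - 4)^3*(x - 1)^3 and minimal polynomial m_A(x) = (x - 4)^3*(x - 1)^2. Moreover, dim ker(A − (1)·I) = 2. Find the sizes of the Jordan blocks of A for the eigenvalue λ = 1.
Block sizes for λ = 1: [2, 1]

Step 1 — from the characteristic polynomial, algebraic multiplicity of λ = 1 is 3. From dim ker(A − (1)·I) = 2, there are exactly 2 Jordan blocks for λ = 1.
Step 2 — from the minimal polynomial, the factor (x − 1)^2 tells us the largest block for λ = 1 has size 2.
Step 3 — with total size 3, 2 blocks, and largest block 2, the block sizes (in nonincreasing order) are [2, 1].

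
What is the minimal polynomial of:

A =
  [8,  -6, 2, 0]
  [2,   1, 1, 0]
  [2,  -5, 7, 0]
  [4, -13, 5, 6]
x^3 - 16*x^2 + 84*x - 144

The characteristic polynomial is χ_A(x) = (x - 6)^3*(x - 4), so the eigenvalues are known. The minimal polynomial is
  m_A(x) = Π_λ (x − λ)^{k_λ}
where k_λ is the size of the *largest* Jordan block for λ (equivalently, the smallest k with (A − λI)^k v = 0 for every generalised eigenvector v of λ).

  λ = 4: largest Jordan block has size 1, contributing (x − 4)
  λ = 6: largest Jordan block has size 2, contributing (x − 6)^2

So m_A(x) = (x - 6)^2*(x - 4) = x^3 - 16*x^2 + 84*x - 144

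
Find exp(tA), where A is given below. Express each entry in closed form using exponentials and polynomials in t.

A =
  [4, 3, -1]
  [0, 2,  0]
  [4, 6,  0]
e^{tA} =
  [2*t*exp(2*t) + exp(2*t), 3*t*exp(2*t), -t*exp(2*t)]
  [0, exp(2*t), 0]
  [4*t*exp(2*t), 6*t*exp(2*t), -2*t*exp(2*t) + exp(2*t)]

Strategy: write A = P · J · P⁻¹ where J is a Jordan canonical form, so e^{tA} = P · e^{tJ} · P⁻¹, and e^{tJ} can be computed block-by-block.

A has Jordan form
J =
  [2, 1, 0]
  [0, 2, 0]
  [0, 0, 2]
(up to reordering of blocks).

Per-block formulas:
  For a 1×1 block at λ = 2: exp(t · [2]) = [e^(2t)].
  For a 2×2 Jordan block J_2(2): exp(t · J_2(2)) = e^(2t)·(I + t·N), where N is the 2×2 nilpotent shift.

After assembling e^{tJ} and conjugating by P, we get:

e^{tA} =
  [2*t*exp(2*t) + exp(2*t), 3*t*exp(2*t), -t*exp(2*t)]
  [0, exp(2*t), 0]
  [4*t*exp(2*t), 6*t*exp(2*t), -2*t*exp(2*t) + exp(2*t)]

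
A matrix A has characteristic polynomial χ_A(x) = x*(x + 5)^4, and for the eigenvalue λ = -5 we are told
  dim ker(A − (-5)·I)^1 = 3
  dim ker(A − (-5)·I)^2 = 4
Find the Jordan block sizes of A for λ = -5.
Block sizes for λ = -5: [2, 1, 1]

From the dimensions of kernels of powers, the number of Jordan blocks of size at least j is d_j − d_{j−1} where d_j = dim ker(N^j) (with d_0 = 0). Computing the differences gives [3, 1].
The number of blocks of size exactly k is (#blocks of size ≥ k) − (#blocks of size ≥ k + 1), so the partition is: 2 block(s) of size 1, 1 block(s) of size 2.
In nonincreasing order the block sizes are [2, 1, 1].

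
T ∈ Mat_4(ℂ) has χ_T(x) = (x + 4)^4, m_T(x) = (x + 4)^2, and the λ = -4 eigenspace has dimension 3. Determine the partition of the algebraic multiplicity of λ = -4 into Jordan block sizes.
Block sizes for λ = -4: [2, 1, 1]

Step 1 — from the characteristic polynomial, algebraic multiplicity of λ = -4 is 4. From dim ker(T − (-4)·I) = 3, there are exactly 3 Jordan blocks for λ = -4.
Step 2 — from the minimal polynomial, the factor (x + 4)^2 tells us the largest block for λ = -4 has size 2.
Step 3 — with total size 4, 3 blocks, and largest block 2, the block sizes (in nonincreasing order) are [2, 1, 1].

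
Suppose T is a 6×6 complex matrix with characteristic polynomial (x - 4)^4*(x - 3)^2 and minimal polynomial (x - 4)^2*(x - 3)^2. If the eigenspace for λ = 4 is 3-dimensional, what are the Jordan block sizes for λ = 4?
Block sizes for λ = 4: [2, 1, 1]

Step 1 — from the characteristic polynomial, algebraic multiplicity of λ = 4 is 4. From dim ker(T − (4)·I) = 3, there are exactly 3 Jordan blocks for λ = 4.
Step 2 — from the minimal polynomial, the factor (x − 4)^2 tells us the largest block for λ = 4 has size 2.
Step 3 — with total size 4, 3 blocks, and largest block 2, the block sizes (in nonincreasing order) are [2, 1, 1].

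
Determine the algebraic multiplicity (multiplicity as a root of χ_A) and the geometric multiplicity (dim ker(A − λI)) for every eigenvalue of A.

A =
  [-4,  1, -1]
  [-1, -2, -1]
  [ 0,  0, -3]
λ = -3: alg = 3, geom = 2

Step 1 — factor the characteristic polynomial to read off the algebraic multiplicities:
  χ_A(x) = (x + 3)^3

Step 2 — compute geometric multiplicities via the rank-nullity identity g(λ) = n − rank(A − λI):
  rank(A − (-3)·I) = 1, so dim ker(A − (-3)·I) = n − 1 = 2

Summary:
  λ = -3: algebraic multiplicity = 3, geometric multiplicity = 2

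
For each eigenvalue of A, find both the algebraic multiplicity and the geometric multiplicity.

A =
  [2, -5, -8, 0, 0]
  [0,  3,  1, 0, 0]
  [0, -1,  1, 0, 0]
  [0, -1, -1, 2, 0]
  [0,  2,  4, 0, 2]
λ = 2: alg = 5, geom = 3

Step 1 — factor the characteristic polynomial to read off the algebraic multiplicities:
  χ_A(x) = (x - 2)^5

Step 2 — compute geometric multiplicities via the rank-nullity identity g(λ) = n − rank(A − λI):
  rank(A − (2)·I) = 2, so dim ker(A − (2)·I) = n − 2 = 3

Summary:
  λ = 2: algebraic multiplicity = 5, geometric multiplicity = 3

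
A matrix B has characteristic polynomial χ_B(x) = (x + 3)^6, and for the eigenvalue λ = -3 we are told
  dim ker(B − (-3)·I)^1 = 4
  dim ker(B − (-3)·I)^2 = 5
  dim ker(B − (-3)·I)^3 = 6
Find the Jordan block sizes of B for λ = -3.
Block sizes for λ = -3: [3, 1, 1, 1]

From the dimensions of kernels of powers, the number of Jordan blocks of size at least j is d_j − d_{j−1} where d_j = dim ker(N^j) (with d_0 = 0). Computing the differences gives [4, 1, 1].
The number of blocks of size exactly k is (#blocks of size ≥ k) − (#blocks of size ≥ k + 1), so the partition is: 3 block(s) of size 1, 1 block(s) of size 3.
In nonincreasing order the block sizes are [3, 1, 1, 1].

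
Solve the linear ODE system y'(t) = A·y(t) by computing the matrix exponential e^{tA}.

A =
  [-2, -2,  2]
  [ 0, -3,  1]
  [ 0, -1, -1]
e^{tA} =
  [exp(-2*t), -2*t*exp(-2*t), 2*t*exp(-2*t)]
  [0, -t*exp(-2*t) + exp(-2*t), t*exp(-2*t)]
  [0, -t*exp(-2*t), t*exp(-2*t) + exp(-2*t)]

Strategy: write A = P · J · P⁻¹ where J is a Jordan canonical form, so e^{tA} = P · e^{tJ} · P⁻¹, and e^{tJ} can be computed block-by-block.

A has Jordan form
J =
  [-2,  1,  0]
  [ 0, -2,  0]
  [ 0,  0, -2]
(up to reordering of blocks).

Per-block formulas:
  For a 1×1 block at λ = -2: exp(t · [-2]) = [e^(-2t)].
  For a 2×2 Jordan block J_2(-2): exp(t · J_2(-2)) = e^(-2t)·(I + t·N), where N is the 2×2 nilpotent shift.

After assembling e^{tJ} and conjugating by P, we get:

e^{tA} =
  [exp(-2*t), -2*t*exp(-2*t), 2*t*exp(-2*t)]
  [0, -t*exp(-2*t) + exp(-2*t), t*exp(-2*t)]
  [0, -t*exp(-2*t), t*exp(-2*t) + exp(-2*t)]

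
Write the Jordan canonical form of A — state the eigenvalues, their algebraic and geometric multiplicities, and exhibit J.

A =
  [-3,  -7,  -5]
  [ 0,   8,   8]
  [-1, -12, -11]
J_3(-2)

The characteristic polynomial is
  det(x·I − A) = x^3 + 6*x^2 + 12*x + 8 = (x + 2)^3

Eigenvalues and multiplicities (the geometric multiplicity of λ is n − rank(A − λI), which equals the number of Jordan blocks for λ):
  λ = -2: algebraic multiplicity = 3, geometric multiplicity = 1

Determining the block sizes for each eigenvalue:
  λ = -2: one block (gm = 1), so the single block has size am = 3 → block sizes [3]

Assembling the blocks gives a Jordan form
J =
  [-2,  1,  0]
  [ 0, -2,  1]
  [ 0,  0, -2]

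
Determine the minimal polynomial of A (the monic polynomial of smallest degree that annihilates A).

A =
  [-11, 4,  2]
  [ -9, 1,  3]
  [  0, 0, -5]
x^2 + 10*x + 25

The characteristic polynomial is χ_A(x) = (x + 5)^3, so the eigenvalues are known. The minimal polynomial is
  m_A(x) = Π_λ (x − λ)^{k_λ}
where k_λ is the size of the *largest* Jordan block for λ (equivalently, the smallest k with (A − λI)^k v = 0 for every generalised eigenvector v of λ).

  λ = -5: largest Jordan block has size 2, contributing (x + 5)^2

So m_A(x) = (x + 5)^2 = x^2 + 10*x + 25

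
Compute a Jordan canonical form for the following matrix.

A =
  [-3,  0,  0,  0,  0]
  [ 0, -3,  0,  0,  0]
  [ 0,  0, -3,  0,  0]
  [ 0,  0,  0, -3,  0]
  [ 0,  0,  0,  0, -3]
J_1(-3) ⊕ J_1(-3) ⊕ J_1(-3) ⊕ J_1(-3) ⊕ J_1(-3)

The characteristic polynomial is
  det(x·I − A) = x^5 + 15*x^4 + 90*x^3 + 270*x^2 + 405*x + 243 = (x + 3)^5

Eigenvalues and multiplicities (the geometric multiplicity of λ is n − rank(A − λI), which equals the number of Jordan blocks for λ):
  λ = -3: algebraic multiplicity = 5, geometric multiplicity = 5

Determining the block sizes for each eigenvalue:
  λ = -3: gm = am = 5, so every block has size 1 → block sizes [1, 1, 1, 1, 1]

Assembling the blocks gives a Jordan form
J =
  [-3,  0,  0,  0,  0]
  [ 0, -3,  0,  0,  0]
  [ 0,  0, -3,  0,  0]
  [ 0,  0,  0, -3,  0]
  [ 0,  0,  0,  0, -3]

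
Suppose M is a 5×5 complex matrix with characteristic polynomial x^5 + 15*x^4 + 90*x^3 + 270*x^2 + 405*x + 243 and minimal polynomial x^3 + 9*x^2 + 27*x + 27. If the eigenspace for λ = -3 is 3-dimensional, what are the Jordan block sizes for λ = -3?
Block sizes for λ = -3: [3, 1, 1]

Step 1 — from the characteristic polynomial, algebraic multiplicity of λ = -3 is 5. From dim ker(M − (-3)·I) = 3, there are exactly 3 Jordan blocks for λ = -3.
Step 2 — from the minimal polynomial, the factor (x + 3)^3 tells us the largest block for λ = -3 has size 3.
Step 3 — with total size 5, 3 blocks, and largest block 3, the block sizes (in nonincreasing order) are [3, 1, 1].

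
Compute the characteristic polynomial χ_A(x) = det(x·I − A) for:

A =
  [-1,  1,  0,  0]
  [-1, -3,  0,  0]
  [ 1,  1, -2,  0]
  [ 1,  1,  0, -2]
x^4 + 8*x^3 + 24*x^2 + 32*x + 16

Expanding det(x·I − A) (e.g. by cofactor expansion or by noting that A is similar to its Jordan form J, which has the same characteristic polynomial as A) gives
  χ_A(x) = x^4 + 8*x^3 + 24*x^2 + 32*x + 16
which factors as (x + 2)^4. The eigenvalues (with algebraic multiplicities) are λ = -2 with multiplicity 4.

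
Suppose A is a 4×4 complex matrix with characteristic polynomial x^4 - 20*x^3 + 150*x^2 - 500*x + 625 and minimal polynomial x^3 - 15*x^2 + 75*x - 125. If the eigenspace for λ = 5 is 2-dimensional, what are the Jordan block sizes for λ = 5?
Block sizes for λ = 5: [3, 1]

Step 1 — from the characteristic polynomial, algebraic multiplicity of λ = 5 is 4. From dim ker(A − (5)·I) = 2, there are exactly 2 Jordan blocks for λ = 5.
Step 2 — from the minimal polynomial, the factor (x − 5)^3 tells us the largest block for λ = 5 has size 3.
Step 3 — with total size 4, 2 blocks, and largest block 3, the block sizes (in nonincreasing order) are [3, 1].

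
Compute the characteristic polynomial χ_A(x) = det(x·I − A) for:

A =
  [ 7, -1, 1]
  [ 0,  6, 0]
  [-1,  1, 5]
x^3 - 18*x^2 + 108*x - 216

Expanding det(x·I − A) (e.g. by cofactor expansion or by noting that A is similar to its Jordan form J, which has the same characteristic polynomial as A) gives
  χ_A(x) = x^3 - 18*x^2 + 108*x - 216
which factors as (x - 6)^3. The eigenvalues (with algebraic multiplicities) are λ = 6 with multiplicity 3.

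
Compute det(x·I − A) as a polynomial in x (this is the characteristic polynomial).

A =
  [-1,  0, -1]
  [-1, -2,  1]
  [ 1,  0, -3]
x^3 + 6*x^2 + 12*x + 8

Expanding det(x·I − A) (e.g. by cofactor expansion or by noting that A is similar to its Jordan form J, which has the same characteristic polynomial as A) gives
  χ_A(x) = x^3 + 6*x^2 + 12*x + 8
which factors as (x + 2)^3. The eigenvalues (with algebraic multiplicities) are λ = -2 with multiplicity 3.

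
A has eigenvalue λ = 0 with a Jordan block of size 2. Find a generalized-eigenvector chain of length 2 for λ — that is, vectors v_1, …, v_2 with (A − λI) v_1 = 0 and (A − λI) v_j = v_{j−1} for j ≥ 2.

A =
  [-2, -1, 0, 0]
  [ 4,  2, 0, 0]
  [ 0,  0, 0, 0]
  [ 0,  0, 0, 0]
A Jordan chain for λ = 0 of length 2:
v_1 = (-2, 4, 0, 0)ᵀ
v_2 = (1, 0, 0, 0)ᵀ

Let N = A − (0)·I. We want v_2 with N^2 v_2 = 0 but N^1 v_2 ≠ 0; then v_{j-1} := N · v_j for j = 2, …, 2.

Pick v_2 = (1, 0, 0, 0)ᵀ.
Then v_1 = N · v_2 = (-2, 4, 0, 0)ᵀ.

Sanity check: (A − (0)·I) v_1 = (0, 0, 0, 0)ᵀ = 0. ✓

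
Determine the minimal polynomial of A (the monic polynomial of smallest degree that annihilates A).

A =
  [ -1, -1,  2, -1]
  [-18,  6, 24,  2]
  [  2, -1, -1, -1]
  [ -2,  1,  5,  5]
x^3 - 5*x^2 - 8*x + 48

The characteristic polynomial is χ_A(x) = (x - 4)^3*(x + 3), so the eigenvalues are known. The minimal polynomial is
  m_A(x) = Π_λ (x − λ)^{k_λ}
where k_λ is the size of the *largest* Jordan block for λ (equivalently, the smallest k with (A − λI)^k v = 0 for every generalised eigenvector v of λ).

  λ = -3: largest Jordan block has size 1, contributing (x + 3)
  λ = 4: largest Jordan block has size 2, contributing (x − 4)^2

So m_A(x) = (x - 4)^2*(x + 3) = x^3 - 5*x^2 - 8*x + 48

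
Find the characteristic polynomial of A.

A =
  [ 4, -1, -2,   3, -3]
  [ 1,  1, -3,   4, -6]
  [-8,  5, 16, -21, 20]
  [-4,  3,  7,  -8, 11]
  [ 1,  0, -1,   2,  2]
x^5 - 15*x^4 + 90*x^3 - 270*x^2 + 405*x - 243

Expanding det(x·I − A) (e.g. by cofactor expansion or by noting that A is similar to its Jordan form J, which has the same characteristic polynomial as A) gives
  χ_A(x) = x^5 - 15*x^4 + 90*x^3 - 270*x^2 + 405*x - 243
which factors as (x - 3)^5. The eigenvalues (with algebraic multiplicities) are λ = 3 with multiplicity 5.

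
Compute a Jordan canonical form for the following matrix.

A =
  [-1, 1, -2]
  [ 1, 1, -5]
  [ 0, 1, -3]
J_3(-1)

The characteristic polynomial is
  det(x·I − A) = x^3 + 3*x^2 + 3*x + 1 = (x + 1)^3

Eigenvalues and multiplicities (the geometric multiplicity of λ is n − rank(A − λI), which equals the number of Jordan blocks for λ):
  λ = -1: algebraic multiplicity = 3, geometric multiplicity = 1

Determining the block sizes for each eigenvalue:
  λ = -1: one block (gm = 1), so the single block has size am = 3 → block sizes [3]

Assembling the blocks gives a Jordan form
J =
  [-1,  1,  0]
  [ 0, -1,  1]
  [ 0,  0, -1]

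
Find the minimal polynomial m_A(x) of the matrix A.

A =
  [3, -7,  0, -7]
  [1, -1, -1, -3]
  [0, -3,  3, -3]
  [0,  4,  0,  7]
x^3 - 9*x^2 + 27*x - 27

The characteristic polynomial is χ_A(x) = (x - 3)^4, so the eigenvalues are known. The minimal polynomial is
  m_A(x) = Π_λ (x − λ)^{k_λ}
where k_λ is the size of the *largest* Jordan block for λ (equivalently, the smallest k with (A − λI)^k v = 0 for every generalised eigenvector v of λ).

  λ = 3: largest Jordan block has size 3, contributing (x − 3)^3

So m_A(x) = (x - 3)^3 = x^3 - 9*x^2 + 27*x - 27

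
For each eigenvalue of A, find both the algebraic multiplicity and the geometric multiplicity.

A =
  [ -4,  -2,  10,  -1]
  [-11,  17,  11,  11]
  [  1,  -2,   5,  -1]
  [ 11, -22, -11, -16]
λ = -5: alg = 2, geom = 2; λ = 6: alg = 2, geom = 1

Step 1 — factor the characteristic polynomial to read off the algebraic multiplicities:
  χ_A(x) = (x - 6)^2*(x + 5)^2

Step 2 — compute geometric multiplicities via the rank-nullity identity g(λ) = n − rank(A − λI):
  rank(A − (-5)·I) = 2, so dim ker(A − (-5)·I) = n − 2 = 2
  rank(A − (6)·I) = 3, so dim ker(A − (6)·I) = n − 3 = 1

Summary:
  λ = -5: algebraic multiplicity = 2, geometric multiplicity = 2
  λ = 6: algebraic multiplicity = 2, geometric multiplicity = 1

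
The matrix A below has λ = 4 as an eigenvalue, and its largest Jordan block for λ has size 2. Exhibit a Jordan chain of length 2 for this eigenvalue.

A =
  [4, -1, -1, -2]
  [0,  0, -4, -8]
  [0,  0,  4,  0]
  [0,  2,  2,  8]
A Jordan chain for λ = 4 of length 2:
v_1 = (-1, -4, 0, 2)ᵀ
v_2 = (0, 1, 0, 0)ᵀ

Let N = A − (4)·I. We want v_2 with N^2 v_2 = 0 but N^1 v_2 ≠ 0; then v_{j-1} := N · v_j for j = 2, …, 2.

Pick v_2 = (0, 1, 0, 0)ᵀ.
Then v_1 = N · v_2 = (-1, -4, 0, 2)ᵀ.

Sanity check: (A − (4)·I) v_1 = (0, 0, 0, 0)ᵀ = 0. ✓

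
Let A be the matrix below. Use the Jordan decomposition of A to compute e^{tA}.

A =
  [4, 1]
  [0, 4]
e^{tA} =
  [exp(4*t), t*exp(4*t)]
  [0, exp(4*t)]

Strategy: write A = P · J · P⁻¹ where J is a Jordan canonical form, so e^{tA} = P · e^{tJ} · P⁻¹, and e^{tJ} can be computed block-by-block.

A has Jordan form
J =
  [4, 1]
  [0, 4]
(up to reordering of blocks).

Per-block formulas:
  For a 2×2 Jordan block J_2(4): exp(t · J_2(4)) = e^(4t)·(I + t·N), where N is the 2×2 nilpotent shift.

After assembling e^{tJ} and conjugating by P, we get:

e^{tA} =
  [exp(4*t), t*exp(4*t)]
  [0, exp(4*t)]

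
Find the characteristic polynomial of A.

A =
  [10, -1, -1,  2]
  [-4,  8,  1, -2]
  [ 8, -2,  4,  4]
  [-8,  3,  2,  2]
x^4 - 24*x^3 + 216*x^2 - 864*x + 1296

Expanding det(x·I − A) (e.g. by cofactor expansion or by noting that A is similar to its Jordan form J, which has the same characteristic polynomial as A) gives
  χ_A(x) = x^4 - 24*x^3 + 216*x^2 - 864*x + 1296
which factors as (x - 6)^4. The eigenvalues (with algebraic multiplicities) are λ = 6 with multiplicity 4.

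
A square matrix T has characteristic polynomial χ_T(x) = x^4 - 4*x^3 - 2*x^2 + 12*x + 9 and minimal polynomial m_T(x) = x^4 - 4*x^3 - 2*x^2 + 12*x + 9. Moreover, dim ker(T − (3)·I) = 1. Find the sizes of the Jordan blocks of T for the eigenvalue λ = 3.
Block sizes for λ = 3: [2]

Step 1 — from the characteristic polynomial, algebraic multiplicity of λ = 3 is 2. From dim ker(T − (3)·I) = 1, there are exactly 1 Jordan blocks for λ = 3.
Step 2 — from the minimal polynomial, the factor (x − 3)^2 tells us the largest block for λ = 3 has size 2.
Step 3 — with total size 2, 1 blocks, and largest block 2, the block sizes (in nonincreasing order) are [2].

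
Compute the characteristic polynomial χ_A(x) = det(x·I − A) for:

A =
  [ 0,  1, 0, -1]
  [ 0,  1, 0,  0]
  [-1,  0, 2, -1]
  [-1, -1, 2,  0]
x^4 - 3*x^3 + 3*x^2 - x

Expanding det(x·I − A) (e.g. by cofactor expansion or by noting that A is similar to its Jordan form J, which has the same characteristic polynomial as A) gives
  χ_A(x) = x^4 - 3*x^3 + 3*x^2 - x
which factors as x*(x - 1)^3. The eigenvalues (with algebraic multiplicities) are λ = 0 with multiplicity 1, λ = 1 with multiplicity 3.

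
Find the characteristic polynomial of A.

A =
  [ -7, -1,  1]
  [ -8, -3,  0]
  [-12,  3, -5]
x^3 + 15*x^2 + 75*x + 125

Expanding det(x·I − A) (e.g. by cofactor expansion or by noting that A is similar to its Jordan form J, which has the same characteristic polynomial as A) gives
  χ_A(x) = x^3 + 15*x^2 + 75*x + 125
which factors as (x + 5)^3. The eigenvalues (with algebraic multiplicities) are λ = -5 with multiplicity 3.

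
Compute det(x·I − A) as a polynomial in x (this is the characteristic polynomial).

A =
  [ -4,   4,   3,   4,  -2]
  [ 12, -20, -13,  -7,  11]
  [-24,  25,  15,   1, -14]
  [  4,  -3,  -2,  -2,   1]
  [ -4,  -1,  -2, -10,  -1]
x^5 + 12*x^4 + 48*x^3 + 64*x^2

Expanding det(x·I − A) (e.g. by cofactor expansion or by noting that A is similar to its Jordan form J, which has the same characteristic polynomial as A) gives
  χ_A(x) = x^5 + 12*x^4 + 48*x^3 + 64*x^2
which factors as x^2*(x + 4)^3. The eigenvalues (with algebraic multiplicities) are λ = -4 with multiplicity 3, λ = 0 with multiplicity 2.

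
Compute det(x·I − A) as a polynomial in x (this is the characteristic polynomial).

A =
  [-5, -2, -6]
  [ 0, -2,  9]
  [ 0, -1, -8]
x^3 + 15*x^2 + 75*x + 125

Expanding det(x·I − A) (e.g. by cofactor expansion or by noting that A is similar to its Jordan form J, which has the same characteristic polynomial as A) gives
  χ_A(x) = x^3 + 15*x^2 + 75*x + 125
which factors as (x + 5)^3. The eigenvalues (with algebraic multiplicities) are λ = -5 with multiplicity 3.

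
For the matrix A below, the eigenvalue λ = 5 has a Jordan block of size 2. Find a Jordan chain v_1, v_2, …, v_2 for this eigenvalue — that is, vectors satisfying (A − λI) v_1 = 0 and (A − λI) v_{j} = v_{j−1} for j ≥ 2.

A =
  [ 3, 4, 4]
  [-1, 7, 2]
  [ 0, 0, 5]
A Jordan chain for λ = 5 of length 2:
v_1 = (-2, -1, 0)ᵀ
v_2 = (1, 0, 0)ᵀ

Let N = A − (5)·I. We want v_2 with N^2 v_2 = 0 but N^1 v_2 ≠ 0; then v_{j-1} := N · v_j for j = 2, …, 2.

Pick v_2 = (1, 0, 0)ᵀ.
Then v_1 = N · v_2 = (-2, -1, 0)ᵀ.

Sanity check: (A − (5)·I) v_1 = (0, 0, 0)ᵀ = 0. ✓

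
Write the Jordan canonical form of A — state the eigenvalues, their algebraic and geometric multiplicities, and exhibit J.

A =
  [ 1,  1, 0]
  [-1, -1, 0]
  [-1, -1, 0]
J_2(0) ⊕ J_1(0)

The characteristic polynomial is
  det(x·I − A) = x^3

Eigenvalues and multiplicities (the geometric multiplicity of λ is n − rank(A − λI), which equals the number of Jordan blocks for λ):
  λ = 0: algebraic multiplicity = 3, geometric multiplicity = 2

Determining the block sizes for each eigenvalue:
  λ = 0: 2 blocks summing to 3 forces exactly one block of size 2 and the rest size 1 → block sizes [2, 1]

Assembling the blocks gives a Jordan form
J =
  [0, 1, 0]
  [0, 0, 0]
  [0, 0, 0]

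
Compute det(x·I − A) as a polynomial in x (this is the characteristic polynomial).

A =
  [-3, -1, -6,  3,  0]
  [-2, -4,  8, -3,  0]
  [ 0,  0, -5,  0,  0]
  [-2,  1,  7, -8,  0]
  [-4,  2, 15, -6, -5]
x^5 + 25*x^4 + 250*x^3 + 1250*x^2 + 3125*x + 3125

Expanding det(x·I − A) (e.g. by cofactor expansion or by noting that A is similar to its Jordan form J, which has the same characteristic polynomial as A) gives
  χ_A(x) = x^5 + 25*x^4 + 250*x^3 + 1250*x^2 + 3125*x + 3125
which factors as (x + 5)^5. The eigenvalues (with algebraic multiplicities) are λ = -5 with multiplicity 5.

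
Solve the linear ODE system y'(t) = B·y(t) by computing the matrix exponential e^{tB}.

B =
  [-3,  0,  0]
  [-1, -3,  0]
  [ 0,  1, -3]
e^{tB} =
  [exp(-3*t), 0, 0]
  [-t*exp(-3*t), exp(-3*t), 0]
  [-t^2*exp(-3*t)/2, t*exp(-3*t), exp(-3*t)]

Strategy: write B = P · J · P⁻¹ where J is a Jordan canonical form, so e^{tB} = P · e^{tJ} · P⁻¹, and e^{tJ} can be computed block-by-block.

B has Jordan form
J =
  [-3,  1,  0]
  [ 0, -3,  1]
  [ 0,  0, -3]
(up to reordering of blocks).

Per-block formulas:
  For a 3×3 Jordan block J_3(-3): exp(t · J_3(-3)) = e^(-3t)·(I + t·N + (t^2/2)·N^2), where N is the 3×3 nilpotent shift.

After assembling e^{tJ} and conjugating by P, we get:

e^{tB} =
  [exp(-3*t), 0, 0]
  [-t*exp(-3*t), exp(-3*t), 0]
  [-t^2*exp(-3*t)/2, t*exp(-3*t), exp(-3*t)]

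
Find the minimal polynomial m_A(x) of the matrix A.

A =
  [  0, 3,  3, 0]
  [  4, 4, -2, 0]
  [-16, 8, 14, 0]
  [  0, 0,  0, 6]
x^2 - 12*x + 36

The characteristic polynomial is χ_A(x) = (x - 6)^4, so the eigenvalues are known. The minimal polynomial is
  m_A(x) = Π_λ (x − λ)^{k_λ}
where k_λ is the size of the *largest* Jordan block for λ (equivalently, the smallest k with (A − λI)^k v = 0 for every generalised eigenvector v of λ).

  λ = 6: largest Jordan block has size 2, contributing (x − 6)^2

So m_A(x) = (x - 6)^2 = x^2 - 12*x + 36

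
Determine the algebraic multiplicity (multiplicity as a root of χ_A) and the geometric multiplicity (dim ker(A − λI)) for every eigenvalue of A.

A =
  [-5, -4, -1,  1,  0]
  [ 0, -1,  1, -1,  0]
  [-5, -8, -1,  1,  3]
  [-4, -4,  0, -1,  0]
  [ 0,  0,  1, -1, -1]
λ = -5: alg = 1, geom = 1; λ = -1: alg = 4, geom = 2

Step 1 — factor the characteristic polynomial to read off the algebraic multiplicities:
  χ_A(x) = (x + 1)^4*(x + 5)

Step 2 — compute geometric multiplicities via the rank-nullity identity g(λ) = n − rank(A − λI):
  rank(A − (-5)·I) = 4, so dim ker(A − (-5)·I) = n − 4 = 1
  rank(A − (-1)·I) = 3, so dim ker(A − (-1)·I) = n − 3 = 2

Summary:
  λ = -5: algebraic multiplicity = 1, geometric multiplicity = 1
  λ = -1: algebraic multiplicity = 4, geometric multiplicity = 2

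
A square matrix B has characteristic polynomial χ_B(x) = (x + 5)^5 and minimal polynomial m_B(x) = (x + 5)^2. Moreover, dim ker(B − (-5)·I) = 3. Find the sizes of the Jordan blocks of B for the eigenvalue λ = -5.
Block sizes for λ = -5: [2, 2, 1]

Step 1 — from the characteristic polynomial, algebraic multiplicity of λ = -5 is 5. From dim ker(B − (-5)·I) = 3, there are exactly 3 Jordan blocks for λ = -5.
Step 2 — from the minimal polynomial, the factor (x + 5)^2 tells us the largest block for λ = -5 has size 2.
Step 3 — with total size 5, 3 blocks, and largest block 2, the block sizes (in nonincreasing order) are [2, 2, 1].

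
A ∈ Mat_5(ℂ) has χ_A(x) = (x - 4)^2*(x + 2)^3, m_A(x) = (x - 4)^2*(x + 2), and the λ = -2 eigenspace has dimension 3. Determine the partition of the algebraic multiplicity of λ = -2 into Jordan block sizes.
Block sizes for λ = -2: [1, 1, 1]

Step 1 — from the characteristic polynomial, algebraic multiplicity of λ = -2 is 3. From dim ker(A − (-2)·I) = 3, there are exactly 3 Jordan blocks for λ = -2.
Step 2 — from the minimal polynomial, the factor (x + 2) tells us the largest block for λ = -2 has size 1.
Step 3 — with total size 3, 3 blocks, and largest block 1, the block sizes (in nonincreasing order) are [1, 1, 1].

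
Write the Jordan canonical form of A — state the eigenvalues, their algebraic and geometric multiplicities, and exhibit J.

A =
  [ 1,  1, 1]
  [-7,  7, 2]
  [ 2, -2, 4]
J_3(4)

The characteristic polynomial is
  det(x·I − A) = x^3 - 12*x^2 + 48*x - 64 = (x - 4)^3

Eigenvalues and multiplicities (the geometric multiplicity of λ is n − rank(A − λI), which equals the number of Jordan blocks for λ):
  λ = 4: algebraic multiplicity = 3, geometric multiplicity = 1

Determining the block sizes for each eigenvalue:
  λ = 4: one block (gm = 1), so the single block has size am = 3 → block sizes [3]

Assembling the blocks gives a Jordan form
J =
  [4, 1, 0]
  [0, 4, 1]
  [0, 0, 4]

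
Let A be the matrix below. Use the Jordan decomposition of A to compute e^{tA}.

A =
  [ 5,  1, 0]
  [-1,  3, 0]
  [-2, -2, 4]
e^{tA} =
  [t*exp(4*t) + exp(4*t), t*exp(4*t), 0]
  [-t*exp(4*t), -t*exp(4*t) + exp(4*t), 0]
  [-2*t*exp(4*t), -2*t*exp(4*t), exp(4*t)]

Strategy: write A = P · J · P⁻¹ where J is a Jordan canonical form, so e^{tA} = P · e^{tJ} · P⁻¹, and e^{tJ} can be computed block-by-block.

A has Jordan form
J =
  [4, 1, 0]
  [0, 4, 0]
  [0, 0, 4]
(up to reordering of blocks).

Per-block formulas:
  For a 1×1 block at λ = 4: exp(t · [4]) = [e^(4t)].
  For a 2×2 Jordan block J_2(4): exp(t · J_2(4)) = e^(4t)·(I + t·N), where N is the 2×2 nilpotent shift.

After assembling e^{tJ} and conjugating by P, we get:

e^{tA} =
  [t*exp(4*t) + exp(4*t), t*exp(4*t), 0]
  [-t*exp(4*t), -t*exp(4*t) + exp(4*t), 0]
  [-2*t*exp(4*t), -2*t*exp(4*t), exp(4*t)]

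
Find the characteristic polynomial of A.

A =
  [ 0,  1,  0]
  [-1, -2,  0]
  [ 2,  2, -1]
x^3 + 3*x^2 + 3*x + 1

Expanding det(x·I − A) (e.g. by cofactor expansion or by noting that A is similar to its Jordan form J, which has the same characteristic polynomial as A) gives
  χ_A(x) = x^3 + 3*x^2 + 3*x + 1
which factors as (x + 1)^3. The eigenvalues (with algebraic multiplicities) are λ = -1 with multiplicity 3.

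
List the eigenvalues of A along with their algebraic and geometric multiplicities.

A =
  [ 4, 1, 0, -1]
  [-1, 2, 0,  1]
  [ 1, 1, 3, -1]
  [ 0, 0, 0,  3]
λ = 3: alg = 4, geom = 3

Step 1 — factor the characteristic polynomial to read off the algebraic multiplicities:
  χ_A(x) = (x - 3)^4

Step 2 — compute geometric multiplicities via the rank-nullity identity g(λ) = n − rank(A − λI):
  rank(A − (3)·I) = 1, so dim ker(A − (3)·I) = n − 1 = 3

Summary:
  λ = 3: algebraic multiplicity = 4, geometric multiplicity = 3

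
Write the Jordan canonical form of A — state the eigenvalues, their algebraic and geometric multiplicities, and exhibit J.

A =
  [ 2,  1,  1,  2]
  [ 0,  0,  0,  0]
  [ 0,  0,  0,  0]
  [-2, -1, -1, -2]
J_2(0) ⊕ J_1(0) ⊕ J_1(0)

The characteristic polynomial is
  det(x·I − A) = x^4

Eigenvalues and multiplicities (the geometric multiplicity of λ is n − rank(A − λI), which equals the number of Jordan blocks for λ):
  λ = 0: algebraic multiplicity = 4, geometric multiplicity = 3

Determining the block sizes for each eigenvalue:
  λ = 0: 3 blocks summing to 4 forces exactly one block of size 2 and the rest size 1 → block sizes [2, 1, 1]

Assembling the blocks gives a Jordan form
J =
  [0, 1, 0, 0]
  [0, 0, 0, 0]
  [0, 0, 0, 0]
  [0, 0, 0, 0]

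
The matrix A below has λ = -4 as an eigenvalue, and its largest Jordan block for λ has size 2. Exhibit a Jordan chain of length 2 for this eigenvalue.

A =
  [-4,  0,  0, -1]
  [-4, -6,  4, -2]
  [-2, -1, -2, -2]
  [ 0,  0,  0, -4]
A Jordan chain for λ = -4 of length 2:
v_1 = (0, -4, -2, 0)ᵀ
v_2 = (1, 0, 0, 0)ᵀ

Let N = A − (-4)·I. We want v_2 with N^2 v_2 = 0 but N^1 v_2 ≠ 0; then v_{j-1} := N · v_j for j = 2, …, 2.

Pick v_2 = (1, 0, 0, 0)ᵀ.
Then v_1 = N · v_2 = (0, -4, -2, 0)ᵀ.

Sanity check: (A − (-4)·I) v_1 = (0, 0, 0, 0)ᵀ = 0. ✓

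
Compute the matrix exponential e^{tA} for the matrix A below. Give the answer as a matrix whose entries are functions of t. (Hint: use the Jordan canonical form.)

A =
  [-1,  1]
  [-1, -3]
e^{tA} =
  [t*exp(-2*t) + exp(-2*t), t*exp(-2*t)]
  [-t*exp(-2*t), -t*exp(-2*t) + exp(-2*t)]

Strategy: write A = P · J · P⁻¹ where J is a Jordan canonical form, so e^{tA} = P · e^{tJ} · P⁻¹, and e^{tJ} can be computed block-by-block.

A has Jordan form
J =
  [-2,  1]
  [ 0, -2]
(up to reordering of blocks).

Per-block formulas:
  For a 2×2 Jordan block J_2(-2): exp(t · J_2(-2)) = e^(-2t)·(I + t·N), where N is the 2×2 nilpotent shift.

After assembling e^{tJ} and conjugating by P, we get:

e^{tA} =
  [t*exp(-2*t) + exp(-2*t), t*exp(-2*t)]
  [-t*exp(-2*t), -t*exp(-2*t) + exp(-2*t)]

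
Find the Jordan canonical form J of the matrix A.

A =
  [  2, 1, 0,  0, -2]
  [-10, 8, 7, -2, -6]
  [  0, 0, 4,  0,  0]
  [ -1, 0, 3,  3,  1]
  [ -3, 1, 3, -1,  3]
J_3(4) ⊕ J_2(4)

The characteristic polynomial is
  det(x·I − A) = x^5 - 20*x^4 + 160*x^3 - 640*x^2 + 1280*x - 1024 = (x - 4)^5

Eigenvalues and multiplicities (the geometric multiplicity of λ is n − rank(A − λI), which equals the number of Jordan blocks for λ):
  λ = 4: algebraic multiplicity = 5, geometric multiplicity = 2

Determining the block sizes for each eigenvalue:
  λ = 4: with am = 5 and gm = 2, the partition is not yet determined (e.g. several partitions of 5 into 2 parts exist). Let N = A − (4)·I. Computing rank(N^1) = 3, rank(N^2) = 1, rank(N^3) = 0; the number of blocks of size ≥ j is rank(N^{j−1}) − rank(N^j), giving [2, 2, 1]. So we have 1 block(s) of size 3, 1 block(s) of size 2 → block sizes [3, 2]

Assembling the blocks gives a Jordan form
J =
  [4, 1, 0, 0, 0]
  [0, 4, 1, 0, 0]
  [0, 0, 4, 0, 0]
  [0, 0, 0, 4, 1]
  [0, 0, 0, 0, 4]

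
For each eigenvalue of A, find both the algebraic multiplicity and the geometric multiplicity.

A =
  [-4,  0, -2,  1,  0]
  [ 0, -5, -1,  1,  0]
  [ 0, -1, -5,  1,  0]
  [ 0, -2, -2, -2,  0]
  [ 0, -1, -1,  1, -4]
λ = -4: alg = 5, geom = 3

Step 1 — factor the characteristic polynomial to read off the algebraic multiplicities:
  χ_A(x) = (x + 4)^5

Step 2 — compute geometric multiplicities via the rank-nullity identity g(λ) = n − rank(A − λI):
  rank(A − (-4)·I) = 2, so dim ker(A − (-4)·I) = n − 2 = 3

Summary:
  λ = -4: algebraic multiplicity = 5, geometric multiplicity = 3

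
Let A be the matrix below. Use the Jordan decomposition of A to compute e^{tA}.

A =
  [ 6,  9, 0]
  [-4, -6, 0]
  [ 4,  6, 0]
e^{tA} =
  [6*t + 1, 9*t, 0]
  [-4*t, 1 - 6*t, 0]
  [4*t, 6*t, 1]

Strategy: write A = P · J · P⁻¹ where J is a Jordan canonical form, so e^{tA} = P · e^{tJ} · P⁻¹, and e^{tJ} can be computed block-by-block.

A has Jordan form
J =
  [0, 1, 0]
  [0, 0, 0]
  [0, 0, 0]
(up to reordering of blocks).

Per-block formulas:
  For a 1×1 block at λ = 0: exp(t · [0]) = [e^(0t)].
  For a 2×2 Jordan block J_2(0): exp(t · J_2(0)) = e^(0t)·(I + t·N), where N is the 2×2 nilpotent shift.

After assembling e^{tJ} and conjugating by P, we get:

e^{tA} =
  [6*t + 1, 9*t, 0]
  [-4*t, 1 - 6*t, 0]
  [4*t, 6*t, 1]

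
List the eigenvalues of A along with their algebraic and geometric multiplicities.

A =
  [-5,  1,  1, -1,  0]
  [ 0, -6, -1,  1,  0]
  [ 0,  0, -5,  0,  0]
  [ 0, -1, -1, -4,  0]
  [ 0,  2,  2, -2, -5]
λ = -5: alg = 5, geom = 4

Step 1 — factor the characteristic polynomial to read off the algebraic multiplicities:
  χ_A(x) = (x + 5)^5

Step 2 — compute geometric multiplicities via the rank-nullity identity g(λ) = n − rank(A − λI):
  rank(A − (-5)·I) = 1, so dim ker(A − (-5)·I) = n − 1 = 4

Summary:
  λ = -5: algebraic multiplicity = 5, geometric multiplicity = 4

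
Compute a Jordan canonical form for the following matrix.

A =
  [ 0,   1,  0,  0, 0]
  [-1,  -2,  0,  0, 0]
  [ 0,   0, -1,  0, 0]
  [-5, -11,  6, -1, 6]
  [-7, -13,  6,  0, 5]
J_2(-1) ⊕ J_1(-1) ⊕ J_1(-1) ⊕ J_1(5)

The characteristic polynomial is
  det(x·I − A) = x^5 - x^4 - 14*x^3 - 26*x^2 - 19*x - 5 = (x - 5)*(x + 1)^4

Eigenvalues and multiplicities (the geometric multiplicity of λ is n − rank(A − λI), which equals the number of Jordan blocks for λ):
  λ = -1: algebraic multiplicity = 4, geometric multiplicity = 3
  λ = 5: algebraic multiplicity = 1, geometric multiplicity = 1

Determining the block sizes for each eigenvalue:
  λ = -1: 3 blocks summing to 4 forces exactly one block of size 2 and the rest size 1 → block sizes [2, 1, 1]
  λ = 5: one block (gm = 1), so the single block has size am = 1 → block sizes [1]

Assembling the blocks gives a Jordan form
J =
  [-1,  1,  0,  0, 0]
  [ 0, -1,  0,  0, 0]
  [ 0,  0, -1,  0, 0]
  [ 0,  0,  0, -1, 0]
  [ 0,  0,  0,  0, 5]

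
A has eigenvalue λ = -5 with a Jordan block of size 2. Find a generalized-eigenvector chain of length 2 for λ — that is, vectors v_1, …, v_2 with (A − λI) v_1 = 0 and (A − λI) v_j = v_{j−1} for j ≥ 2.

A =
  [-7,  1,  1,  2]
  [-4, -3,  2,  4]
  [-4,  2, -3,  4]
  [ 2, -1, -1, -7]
A Jordan chain for λ = -5 of length 2:
v_1 = (-2, -4, -4, 2)ᵀ
v_2 = (1, 0, 0, 0)ᵀ

Let N = A − (-5)·I. We want v_2 with N^2 v_2 = 0 but N^1 v_2 ≠ 0; then v_{j-1} := N · v_j for j = 2, …, 2.

Pick v_2 = (1, 0, 0, 0)ᵀ.
Then v_1 = N · v_2 = (-2, -4, -4, 2)ᵀ.

Sanity check: (A − (-5)·I) v_1 = (0, 0, 0, 0)ᵀ = 0. ✓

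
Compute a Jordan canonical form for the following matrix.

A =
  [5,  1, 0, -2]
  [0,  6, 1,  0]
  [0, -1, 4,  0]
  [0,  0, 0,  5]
J_3(5) ⊕ J_1(5)

The characteristic polynomial is
  det(x·I − A) = x^4 - 20*x^3 + 150*x^2 - 500*x + 625 = (x - 5)^4

Eigenvalues and multiplicities (the geometric multiplicity of λ is n − rank(A − λI), which equals the number of Jordan blocks for λ):
  λ = 5: algebraic multiplicity = 4, geometric multiplicity = 2

Determining the block sizes for each eigenvalue:
  λ = 5: with am = 4 and gm = 2, the partition is not yet determined (e.g. several partitions of 4 into 2 parts exist). Let N = A − (5)·I. Computing rank(N^1) = 2, rank(N^2) = 1, rank(N^3) = 0; the number of blocks of size ≥ j is rank(N^{j−1}) − rank(N^j), giving [2, 1, 1]. So we have 1 block(s) of size 3, 1 block(s) of size 1 → block sizes [3, 1]

Assembling the blocks gives a Jordan form
J =
  [5, 1, 0, 0]
  [0, 5, 1, 0]
  [0, 0, 5, 0]
  [0, 0, 0, 5]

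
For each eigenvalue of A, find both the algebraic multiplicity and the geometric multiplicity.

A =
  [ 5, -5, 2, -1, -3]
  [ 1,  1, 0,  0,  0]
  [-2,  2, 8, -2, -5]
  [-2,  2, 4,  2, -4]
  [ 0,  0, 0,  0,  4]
λ = 4: alg = 5, geom = 2

Step 1 — factor the characteristic polynomial to read off the algebraic multiplicities:
  χ_A(x) = (x - 4)^5

Step 2 — compute geometric multiplicities via the rank-nullity identity g(λ) = n − rank(A − λI):
  rank(A − (4)·I) = 3, so dim ker(A − (4)·I) = n − 3 = 2

Summary:
  λ = 4: algebraic multiplicity = 5, geometric multiplicity = 2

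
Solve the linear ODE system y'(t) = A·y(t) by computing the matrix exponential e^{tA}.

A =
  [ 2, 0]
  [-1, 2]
e^{tA} =
  [exp(2*t), 0]
  [-t*exp(2*t), exp(2*t)]

Strategy: write A = P · J · P⁻¹ where J is a Jordan canonical form, so e^{tA} = P · e^{tJ} · P⁻¹, and e^{tJ} can be computed block-by-block.

A has Jordan form
J =
  [2, 1]
  [0, 2]
(up to reordering of blocks).

Per-block formulas:
  For a 2×2 Jordan block J_2(2): exp(t · J_2(2)) = e^(2t)·(I + t·N), where N is the 2×2 nilpotent shift.

After assembling e^{tJ} and conjugating by P, we get:

e^{tA} =
  [exp(2*t), 0]
  [-t*exp(2*t), exp(2*t)]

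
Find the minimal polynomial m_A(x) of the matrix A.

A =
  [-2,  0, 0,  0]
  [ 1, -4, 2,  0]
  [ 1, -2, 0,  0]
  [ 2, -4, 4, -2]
x^2 + 4*x + 4

The characteristic polynomial is χ_A(x) = (x + 2)^4, so the eigenvalues are known. The minimal polynomial is
  m_A(x) = Π_λ (x − λ)^{k_λ}
where k_λ is the size of the *largest* Jordan block for λ (equivalently, the smallest k with (A − λI)^k v = 0 for every generalised eigenvector v of λ).

  λ = -2: largest Jordan block has size 2, contributing (x + 2)^2

So m_A(x) = (x + 2)^2 = x^2 + 4*x + 4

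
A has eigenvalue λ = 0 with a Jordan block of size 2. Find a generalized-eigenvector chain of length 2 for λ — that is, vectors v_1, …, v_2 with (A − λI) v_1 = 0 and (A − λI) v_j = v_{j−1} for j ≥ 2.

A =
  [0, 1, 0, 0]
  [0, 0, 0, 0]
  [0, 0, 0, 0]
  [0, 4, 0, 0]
A Jordan chain for λ = 0 of length 2:
v_1 = (1, 0, 0, 4)ᵀ
v_2 = (0, 1, 0, 0)ᵀ

Let N = A − (0)·I. We want v_2 with N^2 v_2 = 0 but N^1 v_2 ≠ 0; then v_{j-1} := N · v_j for j = 2, …, 2.

Pick v_2 = (0, 1, 0, 0)ᵀ.
Then v_1 = N · v_2 = (1, 0, 0, 4)ᵀ.

Sanity check: (A − (0)·I) v_1 = (0, 0, 0, 0)ᵀ = 0. ✓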